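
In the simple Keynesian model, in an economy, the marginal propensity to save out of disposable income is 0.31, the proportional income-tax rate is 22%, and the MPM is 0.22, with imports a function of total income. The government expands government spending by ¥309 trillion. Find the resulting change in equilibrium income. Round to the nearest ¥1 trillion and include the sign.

MPC = 1 − MPS = 1 − 0.31 = 0.69.
Spending multiplier = 1/(1 − c(1−t) + m) = 1/(1 − 0.69×0.78 + 0.22) = 1/0.6818 ≈ 1.467.
ΔY = k × ΔG = (+¥309 trillion) / 0.6818 ≈ +¥453 trillion.

+¥453 trillion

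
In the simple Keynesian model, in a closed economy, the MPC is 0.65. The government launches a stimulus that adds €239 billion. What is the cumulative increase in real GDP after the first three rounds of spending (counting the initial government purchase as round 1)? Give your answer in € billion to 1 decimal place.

Round 1 adds ΔG = €239 billion; each later round is MPC = 0.65 times the previous.
After 3 rounds: 239 + 155.35 + 100.9775 = ΔG·(1 − c^3)/(1 − c) = 239 × (1 − 0.274625)/0.35 ≈ €495.3 billion.

€495.3 billion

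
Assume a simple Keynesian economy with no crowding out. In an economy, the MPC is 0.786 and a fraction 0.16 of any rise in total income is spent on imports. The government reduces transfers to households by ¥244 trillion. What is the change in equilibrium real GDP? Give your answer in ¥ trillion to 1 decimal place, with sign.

−¥512.8 trillion

The transfer change shifts disposable income by −¥244 trillion, so first-round consumption changes by c·ΔTR = 0.786 × (−¥244 trillion) = −¥191.784 trillion.
Expenditure multiplier = 1/(1 − c + m) = 1/(1 − 0.786 + 0.16) = 1/0.374 ≈ 2.674.
The transfer multiplier is c × k ≈ 2.102, so ΔY = k × (c·ΔTR) = (−¥191.784 trillion) / 0.374 ≈ −¥512.8 trillion.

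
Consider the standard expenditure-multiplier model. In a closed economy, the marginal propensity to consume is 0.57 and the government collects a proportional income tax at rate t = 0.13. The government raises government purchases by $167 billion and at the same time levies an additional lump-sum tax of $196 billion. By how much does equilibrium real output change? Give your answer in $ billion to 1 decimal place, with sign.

+$109.7 billion

Expenditure multiplier = 1/(1 − c(1−t)) = 1/(1 − 0.57×0.87) = 1/0.5041 ≈ 1.984.
ΔG contributes k·ΔG = (+$167 billion) / 0.5041 ≈ +$331.3 billion.
ΔT of +$196 billion changes first-round spending by −c·ΔT = −$111.72 billion, contributing k·(−c·ΔT) = (−$111.72 billion) / 0.5041 ≈ −$221.6 billion.
Net ΔY = k(ΔG − c·ΔT) = (+$55.28 billion) / 0.5041 ≈ +$109.7 billion.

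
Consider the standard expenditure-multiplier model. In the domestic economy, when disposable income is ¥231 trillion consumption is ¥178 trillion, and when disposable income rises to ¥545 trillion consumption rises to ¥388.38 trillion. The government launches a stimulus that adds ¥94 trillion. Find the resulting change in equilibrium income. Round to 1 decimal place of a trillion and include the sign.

+¥284.8 trillion

MPC = ΔC/ΔYd = (388.38 − 178)/(545 − 231) = 210.38/314 = 0.67.
Government-spending multiplier = 1/(1 − MPC) = 1/(1 − 0.67) = 1/0.33 ≈ 3.03.
ΔY = k × ΔG = (+¥94 trillion) / 0.33 ≈ +¥284.8 trillion.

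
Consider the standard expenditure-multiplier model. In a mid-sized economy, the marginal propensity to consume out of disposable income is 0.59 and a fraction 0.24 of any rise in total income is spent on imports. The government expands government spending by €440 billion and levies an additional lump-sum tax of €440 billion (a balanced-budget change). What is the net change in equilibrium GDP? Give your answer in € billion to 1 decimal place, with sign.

Expenditure multiplier = 1/(1 − c + m) = 1/(1 − 0.59 + 0.24) = 1/0.65 ≈ 1.538.
ΔG contributes k·ΔG = (+€440 billion) / 0.65 ≈ +€676.9 billion.
ΔT of +€440 billion changes first-round spending by −c·ΔT = −€259.6 billion, contributing k·(−c·ΔT) = (−€259.6 billion) / 0.65 ≈ −€399.4 billion.
Net ΔY = k(ΔG − c·ΔT) = (+€180.4 billion) / 0.65 ≈ +€277.5 billion.

+€277.5 billion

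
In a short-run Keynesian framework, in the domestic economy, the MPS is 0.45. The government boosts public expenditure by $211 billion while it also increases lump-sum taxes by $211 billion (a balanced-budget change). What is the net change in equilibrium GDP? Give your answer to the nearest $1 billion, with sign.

MPC = 1 − MPS = 1 − 0.45 = 0.55.
Expenditure multiplier = 1/(1 − MPC) = 1/(1 − 0.55) = 1/0.45 ≈ 2.222.
ΔG contributes k·ΔG = (+$211 billion) / 0.45 ≈ +$468.9 billion.
ΔT of +$211 billion changes first-round spending by −c·ΔT = −$116.05 billion, contributing k·(−c·ΔT) = (−$116.05 billion) / 0.45 ≈ −$257.9 billion.
With ΔG = ΔT and no other leakages, the balanced-budget multiplier is 1, so ΔY = ΔG = +$211 billion.

+$211 billion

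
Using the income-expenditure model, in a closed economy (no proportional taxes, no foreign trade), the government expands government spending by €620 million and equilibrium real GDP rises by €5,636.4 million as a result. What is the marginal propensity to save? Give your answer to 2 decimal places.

Implied spending multiplier k = ΔY/ΔG = 5,636.4/620 ≈ 9.091.
Since k = 1/(1 − MPC), MPC = 1 − 1/k = 1 − ΔG/ΔY = 1 − 620/5,636.4 ≈ 0.89.
MPS = 1 − MPC = 0.11.

0.11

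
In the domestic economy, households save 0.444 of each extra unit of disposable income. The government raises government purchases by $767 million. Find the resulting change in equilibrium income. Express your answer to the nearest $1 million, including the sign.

+$1,727 million

MPC = 1 − MPS = 1 − 0.444 = 0.556.
Government-spending multiplier = 1/(1 − MPC) = 1/(1 − 0.556) = 1/0.444 ≈ 2.252.
ΔY = k × ΔG = (+$767 million) / 0.444 ≈ +$1,727 million.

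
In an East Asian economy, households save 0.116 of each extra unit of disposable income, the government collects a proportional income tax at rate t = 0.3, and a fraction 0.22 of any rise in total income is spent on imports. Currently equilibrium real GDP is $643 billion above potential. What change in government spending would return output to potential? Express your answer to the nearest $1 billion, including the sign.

−$387 billion

MPC = 1 − MPS = 1 − 0.116 = 0.884.
Spending multiplier = 1/(1 − c(1−t) + m) = 1/(1 − 0.884×0.7 + 0.22) = 1/0.6012 ≈ 1.663.
Need ΔY = −$643 billion, so ΔG = ΔY/k = (−$643 billion) × 0.6012 ≈ −$387 billion.
The government should cut government spending by $387 billion.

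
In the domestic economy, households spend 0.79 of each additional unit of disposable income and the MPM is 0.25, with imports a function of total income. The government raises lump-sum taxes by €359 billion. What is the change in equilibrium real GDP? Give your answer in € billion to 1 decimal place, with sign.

−€616.5 billion

A lump-sum tax change of +€359 billion shifts disposable income by −€359 billion; first-round consumption changes by −c × ΔT = −0.79 × (+€359 billion) = −€283.61 billion.
Expenditure multiplier = 1/(1 − c + m) = 1/(1 − 0.79 + 0.25) = 1/0.46 ≈ 2.174.
The tax multiplier is −c × k ≈ −1.717, so ΔY = k × (−c·ΔT) = (−€283.61 billion) / 0.46 ≈ −€616.5 billion.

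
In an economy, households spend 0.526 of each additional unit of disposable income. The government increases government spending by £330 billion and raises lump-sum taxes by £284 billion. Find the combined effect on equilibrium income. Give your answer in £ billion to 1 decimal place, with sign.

Expenditure multiplier = 1/(1 − MPC) = 1/(1 − 0.526) = 1/0.474 ≈ 2.11.
ΔG contributes k·ΔG = (+£330 billion) / 0.474 ≈ +£696.2 billion.
ΔT of +£284 billion changes first-round spending by −c·ΔT = −£149.384 billion, contributing k·(−c·ΔT) = (−£149.384 billion) / 0.474 ≈ −£315.2 billion.
Net ΔY = k(ΔG − c·ΔT) = (+£180.616 billion) / 0.474 ≈ +£381 billion.

+£381.0 billion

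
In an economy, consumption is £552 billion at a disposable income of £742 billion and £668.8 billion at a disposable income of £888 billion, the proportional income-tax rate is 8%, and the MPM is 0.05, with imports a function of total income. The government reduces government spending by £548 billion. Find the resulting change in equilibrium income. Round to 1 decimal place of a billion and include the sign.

−£1,745.2 billion

MPC = ΔC/ΔYd = (668.8 − 552)/(888 − 742) = 116.8/146 = 0.8.
Government-spending multiplier = 1/(1 − c(1−t) + m) = 1/(1 − 0.8×0.92 + 0.05) = 1/0.314 ≈ 3.185.
ΔY = k × ΔG = (−£548 billion) / 0.314 ≈ −£1,745.2 billion.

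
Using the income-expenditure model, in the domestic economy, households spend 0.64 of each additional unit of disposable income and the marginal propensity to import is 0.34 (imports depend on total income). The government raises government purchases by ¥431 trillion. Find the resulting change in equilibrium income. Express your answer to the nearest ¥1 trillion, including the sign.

+¥616 trillion

Government-spending multiplier = 1/(1 − c + m) = 1/(1 − 0.64 + 0.34) = 1/0.7 ≈ 1.429.
ΔY = k × ΔG = (+¥431 trillion) / 0.7 ≈ +¥616 trillion.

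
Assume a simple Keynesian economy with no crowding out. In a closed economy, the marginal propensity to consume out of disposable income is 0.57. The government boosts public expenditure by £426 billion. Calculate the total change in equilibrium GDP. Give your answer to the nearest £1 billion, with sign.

Spending multiplier = 1/(1 − MPC) = 1/(1 − 0.57) = 1/0.43 ≈ 2.326.
ΔY = k × ΔG = (+£426 billion) / 0.43 ≈ +£991 billion.

+£991 billion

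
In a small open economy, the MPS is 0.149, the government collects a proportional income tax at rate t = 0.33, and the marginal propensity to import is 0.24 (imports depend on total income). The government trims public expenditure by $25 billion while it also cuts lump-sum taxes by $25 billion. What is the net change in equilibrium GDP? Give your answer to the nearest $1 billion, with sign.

−$6 billion

MPC = 1 − MPS = 1 − 0.149 = 0.851.
Expenditure multiplier = 1/(1 − c(1−t) + m) = 1/(1 − 0.851×0.67 + 0.24) = 1/0.66983 ≈ 1.493.
ΔG contributes k·ΔG = (−$25 billion) / 0.66983 ≈ −$37.3 billion.
ΔT of −$25 billion changes first-round spending by −c·ΔT = +$21.275 billion, contributing k·(−c·ΔT) = (+$21.275 billion) / 0.66983 ≈ +$31.8 billion.
Net ΔY = k(ΔG − c·ΔT) = (−$3.725 billion) / 0.66983 ≈ −$6 billion.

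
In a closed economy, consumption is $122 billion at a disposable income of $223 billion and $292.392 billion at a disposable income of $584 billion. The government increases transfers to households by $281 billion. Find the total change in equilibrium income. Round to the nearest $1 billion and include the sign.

MPC = ΔC/ΔYd = (292.392 − 122)/(584 − 223) = 170.392/361 = 0.472.
The transfer change shifts disposable income by +$281 billion, so first-round consumption changes by c·ΔTR = 0.472 × (+$281 billion) = +$132.632 billion.
Expenditure multiplier = 1/(1 − MPC) = 1/(1 − 0.472) = 1/0.528 ≈ 1.894.
The transfer multiplier is c × k ≈ 0.894, so ΔY = k × (c·ΔTR) = (+$132.632 billion) / 0.528 ≈ +$251 billion.

+$251 billion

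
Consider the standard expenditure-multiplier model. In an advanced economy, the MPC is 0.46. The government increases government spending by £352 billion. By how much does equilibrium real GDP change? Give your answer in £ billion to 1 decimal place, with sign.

Spending multiplier = 1/(1 − MPC) = 1/(1 − 0.46) = 1/0.54 ≈ 1.852.
ΔY = k × ΔG = (+£352 billion) / 0.54 ≈ +£651.9 billion.

+£651.9 billion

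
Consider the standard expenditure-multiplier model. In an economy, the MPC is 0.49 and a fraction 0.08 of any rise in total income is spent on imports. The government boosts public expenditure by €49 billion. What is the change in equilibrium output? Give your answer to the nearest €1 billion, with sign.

Expenditure multiplier = 1/(1 − c + m) = 1/(1 − 0.49 + 0.08) = 1/0.59 ≈ 1.695.
ΔY = k × ΔG = (+€49 billion) / 0.59 ≈ +€83 billion.

+€83 billion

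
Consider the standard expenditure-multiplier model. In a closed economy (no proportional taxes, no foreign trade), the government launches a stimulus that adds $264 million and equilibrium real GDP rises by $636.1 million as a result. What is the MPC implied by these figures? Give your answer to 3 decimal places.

Implied spending multiplier k = ΔY/ΔG = 636.1/264 ≈ 2.4095.
Since k = 1/(1 − MPC), MPC = 1 − 1/k = 1 − ΔG/ΔY = 1 − 264/636.1 ≈ 0.585.

0.585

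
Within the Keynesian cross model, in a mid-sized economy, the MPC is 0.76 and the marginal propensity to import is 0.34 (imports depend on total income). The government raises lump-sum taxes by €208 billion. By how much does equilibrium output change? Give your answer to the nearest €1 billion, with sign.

−€273 billion

A lump-sum tax change of +€208 billion shifts disposable income by −€208 billion; first-round consumption changes by −c × ΔT = −0.76 × (+€208 billion) = −€158.08 billion.
Expenditure multiplier = 1/(1 − c + m) = 1/(1 − 0.76 + 0.34) = 1/0.58 ≈ 1.724.
The tax multiplier is −c × k ≈ −1.31, so ΔY = k × (−c·ΔT) = (−€158.08 billion) / 0.58 ≈ −€273 billion.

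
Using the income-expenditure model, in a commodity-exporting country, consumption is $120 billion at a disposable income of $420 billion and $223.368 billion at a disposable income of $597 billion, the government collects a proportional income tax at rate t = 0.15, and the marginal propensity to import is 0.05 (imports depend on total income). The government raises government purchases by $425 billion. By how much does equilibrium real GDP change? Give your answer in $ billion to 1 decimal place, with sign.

+$767.7 billion

MPC = ΔC/ΔYd = (223.368 − 120)/(597 − 420) = 103.368/177 = 0.584.
Spending multiplier = 1/(1 − c(1−t) + m) = 1/(1 − 0.584×0.85 + 0.05) = 1/0.5536 ≈ 1.806.
ΔY = k × ΔG = (+$425 billion) / 0.5536 ≈ +$767.7 billion.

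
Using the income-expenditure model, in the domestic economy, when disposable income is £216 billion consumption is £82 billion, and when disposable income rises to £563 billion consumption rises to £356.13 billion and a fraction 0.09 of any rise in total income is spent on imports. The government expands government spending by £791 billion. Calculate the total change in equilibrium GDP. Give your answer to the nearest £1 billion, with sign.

+£2,637 billion

MPC = ΔC/ΔYd = (356.13 − 82)/(563 − 216) = 274.13/347 = 0.79.
Expenditure multiplier = 1/(1 − c + m) = 1/(1 − 0.79 + 0.09) = 1/0.3 ≈ 3.333.
ΔY = k × ΔG = (+£791 billion) / 0.3 ≈ +£2,637 billion.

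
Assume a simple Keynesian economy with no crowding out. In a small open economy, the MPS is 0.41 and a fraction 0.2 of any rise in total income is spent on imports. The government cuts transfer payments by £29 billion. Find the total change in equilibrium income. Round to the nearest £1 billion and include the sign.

−£28 billion

MPC = 1 − MPS = 1 − 0.41 = 0.59.
The transfer change shifts disposable income by −£29 billion, so first-round consumption changes by c·ΔTR = 0.59 × (−£29 billion) = −£17.11 billion.
Expenditure multiplier = 1/(1 − c + m) = 1/(1 − 0.59 + 0.2) = 1/0.61 ≈ 1.639.
The transfer multiplier is c × k ≈ 0.967, so ΔY = k × (c·ΔTR) = (−£17.11 billion) / 0.61 ≈ −£28 billion.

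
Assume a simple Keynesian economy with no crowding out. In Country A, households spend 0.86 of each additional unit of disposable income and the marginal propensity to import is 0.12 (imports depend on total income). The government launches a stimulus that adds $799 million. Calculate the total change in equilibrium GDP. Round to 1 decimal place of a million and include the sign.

Spending multiplier = 1/(1 − c + m) = 1/(1 − 0.86 + 0.12) = 1/0.26 ≈ 3.846.
ΔY = k × ΔG = (+$799 million) / 0.26 ≈ +$3,073.1 million.

+$3,073.1 million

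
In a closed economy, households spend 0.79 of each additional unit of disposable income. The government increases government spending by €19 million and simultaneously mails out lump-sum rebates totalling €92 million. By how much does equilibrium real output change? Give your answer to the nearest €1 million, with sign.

+€437 million

Expenditure multiplier = 1/(1 − MPC) = 1/(1 − 0.79) = 1/0.21 ≈ 4.762.
ΔG contributes k·ΔG = (+€19 million) / 0.21 ≈ +€90.5 million.
ΔT of −€92 million changes first-round spending by −c·ΔT = +€72.68 million, contributing k·(−c·ΔT) = (+€72.68 million) / 0.21 ≈ +€346.1 million.
Net ΔY = k(ΔG − c·ΔT) = (+€91.68 million) / 0.21 ≈ +€437 million.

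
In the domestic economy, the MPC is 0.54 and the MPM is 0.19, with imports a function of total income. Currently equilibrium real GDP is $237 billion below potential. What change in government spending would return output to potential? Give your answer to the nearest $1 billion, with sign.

Spending multiplier = 1/(1 − c + m) = 1/(1 − 0.54 + 0.19) = 1/0.65 ≈ 1.538.
Need ΔY = +$237 billion, so ΔG = ΔY/k = (+$237 billion) × 0.65 ≈ +$154 billion.
The government should increase government spending by $154 billion.

+$154 billion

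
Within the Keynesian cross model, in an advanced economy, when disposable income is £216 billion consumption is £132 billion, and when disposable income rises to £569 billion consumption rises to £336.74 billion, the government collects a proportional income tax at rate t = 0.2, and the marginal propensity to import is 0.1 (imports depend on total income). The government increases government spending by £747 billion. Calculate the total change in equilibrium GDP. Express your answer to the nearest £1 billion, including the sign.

+£1,175 billion

MPC = ΔC/ΔYd = (336.74 − 132)/(569 − 216) = 204.74/353 = 0.58.
Expenditure multiplier = 1/(1 − c(1−t) + m) = 1/(1 − 0.58×0.8 + 0.1) = 1/0.636 ≈ 1.572.
ΔY = k × ΔG = (+£747 billion) / 0.636 ≈ +£1,175 billion.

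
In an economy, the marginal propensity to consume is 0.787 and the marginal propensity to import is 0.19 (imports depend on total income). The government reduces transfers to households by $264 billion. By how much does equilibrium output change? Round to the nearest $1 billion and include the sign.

The transfer change shifts disposable income by −$264 billion, so first-round consumption changes by c·ΔTR = 0.787 × (−$264 billion) = −$207.768 billion.
Expenditure multiplier = 1/(1 − c + m) = 1/(1 − 0.787 + 0.19) = 1/0.403 ≈ 2.481.
The transfer multiplier is c × k ≈ 1.953, so ΔY = k × (c·ΔTR) = (−$207.768 billion) / 0.403 ≈ −$516 billion.

−$516 billion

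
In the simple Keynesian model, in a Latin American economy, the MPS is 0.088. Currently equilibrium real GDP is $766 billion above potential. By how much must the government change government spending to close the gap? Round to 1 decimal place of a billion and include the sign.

MPC = 1 − MPS = 1 − 0.088 = 0.912.
Spending multiplier = 1/(1 − MPC) = 1/(1 − 0.912) = 1/0.088 ≈ 11.364.
Need ΔY = −$766 billion, so ΔG = ΔY/k = (−$766 billion) × 0.088 ≈ −$67.4 billion.
The government should cut government spending by $67.4 billion.

−$67.4 billion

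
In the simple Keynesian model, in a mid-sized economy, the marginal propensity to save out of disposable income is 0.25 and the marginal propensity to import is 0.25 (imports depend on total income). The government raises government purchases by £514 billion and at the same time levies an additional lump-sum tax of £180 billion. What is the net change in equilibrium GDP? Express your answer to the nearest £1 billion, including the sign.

+£758 billion

MPC = 1 − MPS = 1 − 0.25 = 0.75.
Expenditure multiplier = 1/(1 − c + m) = 1/(1 − 0.75 + 0.25) = 1/0.5 = 2.
ΔG contributes k·ΔG = (+£514 billion) / 0.5 = +£1,028 billion.
ΔT of +£180 billion changes first-round spending by −c·ΔT = −£135 billion, contributing k·(−c·ΔT) = (−£135 billion) / 0.5 = −£270 billion.
Net ΔY = k(ΔG − c·ΔT) = (+£379 billion) / 0.5 = +£758 billion.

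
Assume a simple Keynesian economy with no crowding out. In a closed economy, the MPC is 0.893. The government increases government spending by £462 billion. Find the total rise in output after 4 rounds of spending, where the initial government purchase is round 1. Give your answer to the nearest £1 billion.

Round 1 adds ΔG = £462 billion; each later round is MPC = 0.893 times the previous.
After 4 rounds: 462 + 412.566 + 368.421438 + 329.000344134 = ΔG·(1 − c^4)/(1 − c) = 462 × (1 − 0.635924907601)/0.107 ≈ £1,572 billion.

£1,572 billion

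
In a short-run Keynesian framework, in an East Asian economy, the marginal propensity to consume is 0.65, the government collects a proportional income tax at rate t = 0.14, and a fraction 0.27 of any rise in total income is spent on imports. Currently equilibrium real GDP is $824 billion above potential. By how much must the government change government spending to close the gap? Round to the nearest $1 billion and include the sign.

−$586 billion

Spending multiplier = 1/(1 − c(1−t) + m) = 1/(1 − 0.65×0.86 + 0.27) = 1/0.711 ≈ 1.406.
Need ΔY = −$824 billion, so ΔG = ΔY/k = (−$824 billion) × 0.711 ≈ −$586 billion.
The government should cut government spending by $586 billion.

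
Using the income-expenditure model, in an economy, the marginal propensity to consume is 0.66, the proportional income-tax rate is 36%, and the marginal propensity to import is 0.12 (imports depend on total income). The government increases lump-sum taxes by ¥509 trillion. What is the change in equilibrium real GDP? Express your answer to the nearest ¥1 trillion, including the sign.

A lump-sum tax change of +¥509 trillion shifts disposable income by −¥509 trillion; first-round consumption changes by −c × ΔT = −0.66 × (+¥509 trillion) = −¥335.94 trillion.
Expenditure multiplier = 1/(1 − c(1−t) + m) = 1/(1 − 0.66×0.64 + 0.12) = 1/0.6976 ≈ 1.433.
The tax multiplier is −c × k ≈ −0.946, so ΔY = k × (−c·ΔT) = (−¥335.94 trillion) / 0.6976 ≈ −¥482 trillion.

−¥482 trillion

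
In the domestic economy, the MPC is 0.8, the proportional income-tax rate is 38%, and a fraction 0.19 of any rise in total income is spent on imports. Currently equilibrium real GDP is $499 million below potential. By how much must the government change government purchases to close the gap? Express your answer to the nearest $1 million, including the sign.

+$346 million

Spending multiplier = 1/(1 − c(1−t) + m) = 1/(1 − 0.8×0.62 + 0.19) = 1/0.694 ≈ 1.441.
Need ΔY = +$499 million, so ΔG = ΔY/k = (+$499 million) × 0.694 ≈ +$346 million.
The government should increase government purchases by $346 million.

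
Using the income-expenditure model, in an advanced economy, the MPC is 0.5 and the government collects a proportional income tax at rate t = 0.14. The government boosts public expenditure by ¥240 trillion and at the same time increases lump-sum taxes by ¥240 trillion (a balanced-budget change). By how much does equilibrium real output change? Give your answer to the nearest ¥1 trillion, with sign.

+¥211 trillion

Expenditure multiplier = 1/(1 − c(1−t)) = 1/(1 − 0.5×0.86) = 1/0.57 ≈ 1.754.
ΔG contributes k·ΔG = (+¥240 trillion) / 0.57 ≈ +¥421.1 trillion.
ΔT of +¥240 trillion changes first-round spending by −c·ΔT = −¥120 trillion, contributing k·(−c·ΔT) = (−¥120 trillion) / 0.57 ≈ −¥210.5 trillion.
Net ΔY = k(ΔG − c·ΔT) = (+¥120 trillion) / 0.57 ≈ +¥211 trillion.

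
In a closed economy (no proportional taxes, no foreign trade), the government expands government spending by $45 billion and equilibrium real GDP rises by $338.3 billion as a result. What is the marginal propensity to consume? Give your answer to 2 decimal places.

Implied spending multiplier k = ΔY/ΔG = 338.3/45 ≈ 7.5178.
Since k = 1/(1 − MPC), MPC = 1 − 1/k = 1 − ΔG/ΔY = 1 − 45/338.3 ≈ 0.87.

0.87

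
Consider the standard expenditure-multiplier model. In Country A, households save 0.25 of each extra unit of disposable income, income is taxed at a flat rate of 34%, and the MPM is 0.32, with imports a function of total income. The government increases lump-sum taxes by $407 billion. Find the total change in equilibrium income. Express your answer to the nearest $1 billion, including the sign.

−$370 billion

MPC = 1 − MPS = 1 − 0.25 = 0.75.
A lump-sum tax change of +$407 billion shifts disposable income by −$407 billion; first-round consumption changes by −c × ΔT = −0.75 × (+$407 billion) = −$305.25 billion.
Expenditure multiplier = 1/(1 − c(1−t) + m) = 1/(1 − 0.75×0.66 + 0.32) = 1/0.825 ≈ 1.212.
The tax multiplier is −c × k ≈ −0.909, so ΔY = k × (−c·ΔT) = (−$305.25 billion) / 0.825 = −$370 billion.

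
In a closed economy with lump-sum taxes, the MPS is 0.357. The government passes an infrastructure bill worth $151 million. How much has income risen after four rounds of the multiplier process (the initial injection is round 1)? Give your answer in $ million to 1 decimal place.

MPC = 1 − MPS = 1 − 0.357 = 0.643.
Round 1 adds ΔG = $151 million; each later round is MPC = 0.643 times the previous.
After 4 rounds: 151 + 97.093 + 62.430799 + 40.143003757 = ΔG·(1 − c^4)/(1 − c) = 151 × (1 − 0.170940075601)/0.357 ≈ $350.7 million.

$350.7 million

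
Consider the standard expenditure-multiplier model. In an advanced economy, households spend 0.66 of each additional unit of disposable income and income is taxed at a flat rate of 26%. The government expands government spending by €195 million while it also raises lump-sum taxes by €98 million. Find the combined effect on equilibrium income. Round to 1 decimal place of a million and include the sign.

+€254.7 million

Expenditure multiplier = 1/(1 − c(1−t)) = 1/(1 − 0.66×0.74) = 1/0.5116 ≈ 1.955.
ΔG contributes k·ΔG = (+€195 million) / 0.5116 ≈ +€381.2 million.
ΔT of +€98 million changes first-round spending by −c·ΔT = −€64.68 million, contributing k·(−c·ΔT) = (−€64.68 million) / 0.5116 ≈ −€126.4 million.
Net ΔY = k(ΔG − c·ΔT) = (+€130.32 million) / 0.5116 ≈ +€254.7 million.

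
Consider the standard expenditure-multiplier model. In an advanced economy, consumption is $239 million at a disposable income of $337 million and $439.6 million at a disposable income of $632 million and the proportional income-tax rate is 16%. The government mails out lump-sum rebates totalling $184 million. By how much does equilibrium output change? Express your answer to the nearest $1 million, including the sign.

+$292 million

MPC = ΔC/ΔYd = (439.6 − 239)/(632 − 337) = 200.6/295 = 0.68.
A lump-sum tax change of −$184 million shifts disposable income by +$184 million; first-round consumption changes by −c × ΔT = −0.68 × (−$184 million) = +$125.12 million.
Expenditure multiplier = 1/(1 − c(1−t)) = 1/(1 − 0.68×0.84) = 1/0.4288 ≈ 2.332.
The tax multiplier is −c × k ≈ −1.586, so ΔY = k × (−c·ΔT) = (+$125.12 million) / 0.4288 ≈ +$292 million.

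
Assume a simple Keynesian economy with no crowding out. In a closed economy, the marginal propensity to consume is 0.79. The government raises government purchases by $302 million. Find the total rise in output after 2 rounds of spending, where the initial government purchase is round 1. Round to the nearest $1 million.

$541 million

Round 1 adds ΔG = $302 million; each later round is MPC = 0.79 times the previous.
After 2 rounds: 302 + 238.58 = ΔG·(1 − c^2)/(1 − c) = 302 × (1 − 0.6241)/0.21 ≈ $541 million.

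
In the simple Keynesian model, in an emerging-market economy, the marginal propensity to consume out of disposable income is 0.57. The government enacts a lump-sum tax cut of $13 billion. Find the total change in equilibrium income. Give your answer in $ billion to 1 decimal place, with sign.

A lump-sum tax change of −$13 billion shifts disposable income by +$13 billion; first-round consumption changes by −c × ΔT = −0.57 × (−$13 billion) = +$7.41 billion.
Expenditure multiplier = 1/(1 − MPC) = 1/(1 − 0.57) = 1/0.43 ≈ 2.326.
The tax multiplier is −c × k ≈ −1.326, so ΔY = k × (−c·ΔT) = (+$7.41 billion) / 0.43 ≈ +$17.2 billion.

+$17.2 billion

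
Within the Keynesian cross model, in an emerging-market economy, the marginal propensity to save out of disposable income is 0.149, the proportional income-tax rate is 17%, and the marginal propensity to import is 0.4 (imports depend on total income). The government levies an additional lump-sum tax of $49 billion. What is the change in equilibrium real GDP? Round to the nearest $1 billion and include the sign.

MPC = 1 − MPS = 1 − 0.149 = 0.851.
A lump-sum tax change of +$49 billion shifts disposable income by −$49 billion; first-round consumption changes by −c × ΔT = −0.851 × (+$49 billion) = −$41.699 billion.
Expenditure multiplier = 1/(1 − c(1−t) + m) = 1/(1 − 0.851×0.83 + 0.4) = 1/0.69367 ≈ 1.442.
The tax multiplier is −c × k ≈ −1.227, so ΔY = k × (−c·ΔT) = (−$41.699 billion) / 0.69367 ≈ −$60 billion.

−$60 billion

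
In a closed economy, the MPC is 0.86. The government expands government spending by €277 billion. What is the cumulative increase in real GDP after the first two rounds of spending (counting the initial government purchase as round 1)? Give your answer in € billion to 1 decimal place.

Round 1 adds ΔG = €277 billion; each later round is MPC = 0.86 times the previous.
After 2 rounds: 277 + 238.22 = ΔG·(1 − c^2)/(1 − c) = 277 × (1 − 0.7396)/0.14 ≈ €515.2 billion.

€515.2 billion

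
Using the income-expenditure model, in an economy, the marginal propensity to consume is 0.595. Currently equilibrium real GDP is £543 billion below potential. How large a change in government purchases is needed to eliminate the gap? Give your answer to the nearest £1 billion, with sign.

+£220 billion

Spending multiplier = 1/(1 − MPC) = 1/(1 − 0.595) = 1/0.405 ≈ 2.469.
Need ΔY = +£543 billion, so ΔG = ΔY/k = (+£543 billion) × 0.405 ≈ +£220 billion.
The government should increase government purchases by £220 billion.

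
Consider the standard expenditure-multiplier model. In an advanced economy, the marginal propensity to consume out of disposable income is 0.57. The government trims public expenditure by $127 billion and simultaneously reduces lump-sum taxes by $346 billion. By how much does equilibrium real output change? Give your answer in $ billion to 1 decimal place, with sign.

+$163.3 billion

Expenditure multiplier = 1/(1 − MPC) = 1/(1 − 0.57) = 1/0.43 ≈ 2.326.
ΔG contributes k·ΔG = (−$127 billion) / 0.43 ≈ −$295.3 billion.
ΔT of −$346 billion changes first-round spending by −c·ΔT = +$197.22 billion, contributing k·(−c·ΔT) = (+$197.22 billion) / 0.43 ≈ +$458.7 billion.
Net ΔY = k(ΔG − c·ΔT) = (+$70.22 billion) / 0.43 ≈ +$163.3 billion.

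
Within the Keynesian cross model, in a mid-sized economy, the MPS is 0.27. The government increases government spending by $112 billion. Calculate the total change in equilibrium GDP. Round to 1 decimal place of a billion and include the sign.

+$414.8 billion

MPC = 1 − MPS = 1 − 0.27 = 0.73.
Expenditure multiplier = 1/(1 − MPC) = 1/(1 − 0.73) = 1/0.27 ≈ 3.704.
ΔY = k × ΔG = (+$112 billion) / 0.27 ≈ +$414.8 billion.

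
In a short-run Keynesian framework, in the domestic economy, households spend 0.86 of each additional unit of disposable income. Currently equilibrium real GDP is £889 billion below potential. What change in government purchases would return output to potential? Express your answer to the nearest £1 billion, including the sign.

Spending multiplier = 1/(1 − MPC) = 1/(1 − 0.86) = 1/0.14 ≈ 7.143.
Need ΔY = +£889 billion, so ΔG = ΔY/k = (+£889 billion) × 0.14 ≈ +£124 billion.
The government should increase government purchases by £124 billion.

+£124 billion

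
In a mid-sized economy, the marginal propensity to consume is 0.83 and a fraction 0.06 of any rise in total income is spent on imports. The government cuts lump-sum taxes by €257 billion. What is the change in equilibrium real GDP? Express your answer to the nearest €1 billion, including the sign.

A lump-sum tax change of −€257 billion shifts disposable income by +€257 billion; first-round consumption changes by −c × ΔT = −0.83 × (−€257 billion) = +€213.31 billion.
Expenditure multiplier = 1/(1 − c + m) = 1/(1 − 0.83 + 0.06) = 1/0.23 ≈ 4.348.
The tax multiplier is −c × k ≈ −3.609, so ΔY = k × (−c·ΔT) = (+€213.31 billion) / 0.23 ≈ +€927 billion.

+€927 billion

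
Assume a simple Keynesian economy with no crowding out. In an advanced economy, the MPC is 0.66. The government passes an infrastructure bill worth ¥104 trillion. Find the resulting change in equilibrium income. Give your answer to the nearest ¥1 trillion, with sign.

Expenditure multiplier = 1/(1 − MPC) = 1/(1 − 0.66) = 1/0.34 ≈ 2.941.
ΔY = k × ΔG = (+¥104 trillion) / 0.34 ≈ +¥306 trillion.

+¥306 trillion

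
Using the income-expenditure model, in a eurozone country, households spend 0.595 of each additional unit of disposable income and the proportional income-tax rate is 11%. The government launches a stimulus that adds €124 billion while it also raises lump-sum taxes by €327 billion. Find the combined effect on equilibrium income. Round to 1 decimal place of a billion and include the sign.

Expenditure multiplier = 1/(1 − c(1−t)) = 1/(1 − 0.595×0.89) = 1/0.47045 ≈ 2.126.
ΔG contributes k·ΔG = (+€124 billion) / 0.47045 ≈ +€263.6 billion.
ΔT of +€327 billion changes first-round spending by −c·ΔT = −€194.565 billion, contributing k·(−c·ΔT) = (−€194.565 billion) / 0.47045 ≈ −€413.6 billion.
Net ΔY = k(ΔG − c·ΔT) = (−€70.565 billion) / 0.47045 ≈ −€150 billion.

−€150.0 billion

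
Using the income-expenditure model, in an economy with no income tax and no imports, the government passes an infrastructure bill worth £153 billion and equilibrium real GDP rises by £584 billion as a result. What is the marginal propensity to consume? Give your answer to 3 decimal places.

0.738

Implied spending multiplier k = ΔY/ΔG = 584/153 ≈ 3.817.
Since k = 1/(1 − MPC), MPC = 1 − 1/k = 1 − ΔG/ΔY = 1 − 153/584 ≈ 0.738.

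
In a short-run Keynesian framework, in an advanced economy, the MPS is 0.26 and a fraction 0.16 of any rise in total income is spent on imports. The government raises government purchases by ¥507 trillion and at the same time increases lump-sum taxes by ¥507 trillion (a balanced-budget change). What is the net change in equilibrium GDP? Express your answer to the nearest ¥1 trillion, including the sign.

MPC = 1 − MPS = 1 − 0.26 = 0.74.
Expenditure multiplier = 1/(1 − c + m) = 1/(1 − 0.74 + 0.16) = 1/0.42 ≈ 2.381.
ΔG contributes k·ΔG = (+¥507 trillion) / 0.42 ≈ +¥1,207.1 trillion.
ΔT of +¥507 trillion changes first-round spending by −c·ΔT = −¥375.18 trillion, contributing k·(−c·ΔT) = (−¥375.18 trillion) / 0.42 ≈ −¥893.3 trillion.
Net ΔY = k(ΔG − c·ΔT) = (+¥131.82 trillion) / 0.42 ≈ +¥314 trillion.

+¥314 trillion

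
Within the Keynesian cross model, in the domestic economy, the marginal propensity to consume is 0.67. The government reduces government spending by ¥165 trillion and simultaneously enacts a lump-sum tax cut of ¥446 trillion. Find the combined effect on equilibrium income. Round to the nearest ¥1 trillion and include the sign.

Expenditure multiplier = 1/(1 − MPC) = 1/(1 − 0.67) = 1/0.33 ≈ 3.03.
ΔG contributes k·ΔG = (−¥165 trillion) / 0.33 = −¥500 trillion.
ΔT of −¥446 trillion changes first-round spending by −c·ΔT = +¥298.82 trillion, contributing k·(−c·ΔT) = (+¥298.82 trillion) / 0.33 ≈ +¥905.5 trillion.
Net ΔY = k(ΔG − c·ΔT) = (+¥133.82 trillion) / 0.33 ≈ +¥406 trillion.

+¥406 trillion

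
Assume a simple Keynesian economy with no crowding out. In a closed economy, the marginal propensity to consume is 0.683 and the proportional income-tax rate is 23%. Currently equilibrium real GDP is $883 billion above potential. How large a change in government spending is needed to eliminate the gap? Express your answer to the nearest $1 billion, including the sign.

−$419 billion

Spending multiplier = 1/(1 − c(1−t)) = 1/(1 − 0.683×0.77) = 1/0.47409 ≈ 2.109.
Need ΔY = −$883 billion, so ΔG = ΔY/k = (−$883 billion) × 0.47409 ≈ −$419 billion.
The government should cut government spending by $419 billion.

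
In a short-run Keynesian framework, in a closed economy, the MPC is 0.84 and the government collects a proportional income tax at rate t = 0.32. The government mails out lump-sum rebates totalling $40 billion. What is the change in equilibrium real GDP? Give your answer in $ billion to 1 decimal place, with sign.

+$78.4 billion

A lump-sum tax change of −$40 billion shifts disposable income by +$40 billion; first-round consumption changes by −c × ΔT = −0.84 × (−$40 billion) = +$33.6 billion.
Expenditure multiplier = 1/(1 − c(1−t)) = 1/(1 − 0.84×0.68) = 1/0.4288 ≈ 2.332.
The tax multiplier is −c × k ≈ −1.959, so ΔY = k × (−c·ΔT) = (+$33.6 billion) / 0.4288 ≈ +$78.4 billion.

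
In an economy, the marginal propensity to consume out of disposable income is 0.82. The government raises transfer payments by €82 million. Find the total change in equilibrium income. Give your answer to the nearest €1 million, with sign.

The transfer change shifts disposable income by +€82 million, so first-round consumption changes by c·ΔTR = 0.82 × (+€82 million) = +€67.24 million.
Expenditure multiplier = 1/(1 − MPC) = 1/(1 − 0.82) = 1/0.18 ≈ 5.556.
The transfer multiplier is c × k ≈ 4.556, so ΔY = k × (c·ΔTR) = (+€67.24 million) / 0.18 ≈ +€374 million.

+€374 million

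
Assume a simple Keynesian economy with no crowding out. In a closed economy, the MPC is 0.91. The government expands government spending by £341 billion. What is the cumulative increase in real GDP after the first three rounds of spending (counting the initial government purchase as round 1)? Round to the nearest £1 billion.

£934 billion

Round 1 adds ΔG = £341 billion; each later round is MPC = 0.91 times the previous.
After 3 rounds: 341 + 310.31 + 282.3821 = ΔG·(1 − c^3)/(1 − c) = 341 × (1 − 0.753571)/0.09 ≈ £934 billion.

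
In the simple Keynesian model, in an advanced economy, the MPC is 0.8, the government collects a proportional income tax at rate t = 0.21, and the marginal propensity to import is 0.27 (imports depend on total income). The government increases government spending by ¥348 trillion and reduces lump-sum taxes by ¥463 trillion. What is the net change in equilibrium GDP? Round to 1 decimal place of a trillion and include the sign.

+¥1,126.0 trillion

Expenditure multiplier = 1/(1 − c(1−t) + m) = 1/(1 − 0.8×0.79 + 0.27) = 1/0.638 ≈ 1.567.
ΔG contributes k·ΔG = (+¥348 trillion) / 0.638 ≈ +¥545.5 trillion.
ΔT of −¥463 trillion changes first-round spending by −c·ΔT = +¥370.4 trillion, contributing k·(−c·ΔT) = (+¥370.4 trillion) / 0.638 ≈ +¥580.6 trillion.
Net ΔY = k(ΔG − c·ΔT) = (+¥718.4 trillion) / 0.638 ≈ +¥1,126 trillion.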